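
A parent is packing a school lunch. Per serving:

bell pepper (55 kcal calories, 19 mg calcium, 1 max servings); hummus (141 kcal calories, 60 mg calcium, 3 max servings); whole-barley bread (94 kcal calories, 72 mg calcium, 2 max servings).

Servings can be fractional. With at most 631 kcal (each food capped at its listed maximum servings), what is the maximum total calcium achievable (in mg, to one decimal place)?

330.9 mg

Calcium per kcal: whole-barley bread 0.766, hummus 0.4255, bell pepper 0.3455.
Take 2 servings of whole-barley bread: uses 188 kcal, +144.0 mg calcium (running total 144.0 mg).
Take 3 servings of hummus: uses 423 kcal, +180.0 mg calcium (running total 324.0 mg).
Take 0.3636 servings of bell pepper: uses 20 kcal, +6.9 mg calcium (running total 330.9 mg).
Greedy by best ratio exhausts the calories allowance optimally: 330.9 mg.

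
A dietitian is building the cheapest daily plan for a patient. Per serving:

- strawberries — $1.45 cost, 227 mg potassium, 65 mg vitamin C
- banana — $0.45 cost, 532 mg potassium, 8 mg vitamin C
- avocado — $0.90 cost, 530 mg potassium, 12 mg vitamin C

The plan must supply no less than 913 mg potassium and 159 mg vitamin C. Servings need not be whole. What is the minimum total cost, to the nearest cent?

$3.74

With two linear requirements the optimum uses one or two foods; enumerate the corners.
strawberries only: max(913/227, 159/65) = 4.022 servings → $5.83.
banana only: max(913/532, 159/8) = 19.88 servings → $8.94.
avocado only: max(913/530, 159/12) = 13.25 servings → $11.93.
strawberries + banana with both tight: 2.359 servings and 0.7097 servings → $3.74.
strawberries + avocado with both tight: 2.311 servings and 0.7329 servings → $4.01.
banana + avocado: intersection lies outside the first quadrant.
Cheapest feasible corner: $3.74.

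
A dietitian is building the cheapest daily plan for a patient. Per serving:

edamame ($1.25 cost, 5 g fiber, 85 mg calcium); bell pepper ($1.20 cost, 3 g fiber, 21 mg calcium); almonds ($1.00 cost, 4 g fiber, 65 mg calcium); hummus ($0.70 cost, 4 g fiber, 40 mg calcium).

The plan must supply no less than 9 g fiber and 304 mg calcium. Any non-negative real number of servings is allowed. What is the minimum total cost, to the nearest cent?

$4.47

For a min-cost LP with two ≥-constraints, a basic feasible solution has at most two positive variables.
edamame only: max(9/5, 304/85) = 3.576 servings → $4.47.
bell pepper only: max(9/3, 304/21) = 14.48 servings → $17.37.
almonds only: max(9/4, 304/65) = 4.677 servings → $4.68.
hummus only: max(9/4, 304/40) = 7.6 servings → $5.32.
edamame + bell pepper with both targets exact would need a negative amount; discard.
edamame + almonds: the both-tight solution has a negative serving — not a feasible corner.
edamame + hummus: the both-tight solution has a negative serving — not a feasible corner.
bell pepper + almonds: the both-tight solution has a negative serving — not a feasible corner.
bell pepper + hummus with both targets exact would need a negative amount; discard.
almonds + hummus: the both-tight solution has a negative serving — not a feasible corner.
So the least-cost plan costs $4.47.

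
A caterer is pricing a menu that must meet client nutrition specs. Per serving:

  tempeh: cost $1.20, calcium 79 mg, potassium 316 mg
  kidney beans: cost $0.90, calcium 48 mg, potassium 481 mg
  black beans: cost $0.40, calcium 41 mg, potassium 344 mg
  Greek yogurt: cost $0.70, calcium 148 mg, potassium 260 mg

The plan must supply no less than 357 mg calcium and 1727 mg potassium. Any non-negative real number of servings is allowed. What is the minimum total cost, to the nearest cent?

tempeh only: max(357/79, 1727/316) = 5.465 servings → $6.56.
kidney beans only: max(357/48, 1727/481) = 7.438 servings → $6.69.
black beans only: max(357/41, 1727/344) = 8.707 servings → $3.48.
Greek yogurt only: max(357/148, 1727/260) = 6.642 servings → $4.65.
tempeh + kidney beans with both tight: 3.89 servings and 1.035 servings → $5.60.
tempeh + black beans with both tight: 3.657 servings and 1.661 servings → $5.05.
tempeh + Greek yogurt: the both-tight solution has a negative serving — not a feasible corner.
kidney beans + black beans: the both-tight solution has a negative serving — not a feasible corner.
kidney beans + Greek yogurt with both tight: 2.773 servings and 1.513 servings → $3.55.
black beans + Greek yogurt with both tight: 4.044 servings and 1.292 servings → $2.52.
So the least-cost plan costs $2.52.

$2.52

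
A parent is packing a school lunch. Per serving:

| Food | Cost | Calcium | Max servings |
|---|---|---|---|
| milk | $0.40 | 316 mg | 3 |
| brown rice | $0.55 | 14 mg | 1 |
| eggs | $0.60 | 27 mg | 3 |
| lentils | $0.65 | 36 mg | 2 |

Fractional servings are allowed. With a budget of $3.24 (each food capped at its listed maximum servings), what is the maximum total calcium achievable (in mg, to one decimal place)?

Calcium per dollar: milk 790, lentils 55.38, eggs 45, brown rice 25.45.
Take 3 servings of milk: spends $1.20, +948.0 mg calcium (running total 948.0 mg).
Take 2 servings of lentils: spends $1.30, +72.0 mg calcium (running total 1020.0 mg).
Take 1.233 servings of eggs: spends $0.74, +33.3 mg calcium (running total 1053.3 mg).
Greedy by best ratio exhausts the cost allowance optimally: 1053.3 mg.

1053.3 mg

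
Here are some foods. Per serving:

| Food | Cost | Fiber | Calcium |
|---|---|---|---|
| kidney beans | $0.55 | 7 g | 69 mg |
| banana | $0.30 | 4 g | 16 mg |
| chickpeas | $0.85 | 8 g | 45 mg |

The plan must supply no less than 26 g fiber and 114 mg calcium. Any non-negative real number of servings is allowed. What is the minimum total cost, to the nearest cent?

The cheapest plan sits at a corner of the feasible region — with two constraints it uses at most two foods.
kidney beans only: max(26/7, 114/69) = 3.714 servings → $2.04.
banana only: max(26/4, 114/16) = 7.125 servings → $2.14.
chickpeas only: max(26/8, 114/45) = 3.25 servings → $2.76.
kidney beans + banana with both tight: 0.2439 servings and 6.073 servings → $1.96.
kidney beans + chickpeas: intersection lies outside the first quadrant.
banana + chickpeas with both tight: 4.962 servings and 0.7692 servings → $2.14.
The minimum over all feasible corners is $1.96.

$1.96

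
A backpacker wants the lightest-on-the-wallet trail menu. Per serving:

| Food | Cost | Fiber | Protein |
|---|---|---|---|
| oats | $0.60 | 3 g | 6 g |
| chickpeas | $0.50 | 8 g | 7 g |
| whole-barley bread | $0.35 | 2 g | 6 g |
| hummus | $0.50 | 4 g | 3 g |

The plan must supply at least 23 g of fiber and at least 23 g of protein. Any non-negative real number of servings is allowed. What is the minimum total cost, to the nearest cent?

Check every corner: each single food scaled to meet both minima, and each pair solved so both constraints bind.
oats only: max(23/3, 23/6) = 7.667 servings → $4.60.
chickpeas only: max(23/8, 23/7) = 3.286 servings → $1.64.
whole-barley bread only: max(23/2, 23/6) = 11.5 servings → $4.03.
hummus only: max(23/4, 23/3) = 7.667 servings → $3.83.
oats + chickpeas with both tight: 0.8519 servings and 2.556 servings → $1.79.
oats + whole-barley bread: intersection lies outside the first quadrant.
oats + hummus with both tight: 1.533 servings and 4.6 servings → $3.22.
chickpeas + whole-barley bread with both tight: 2.706 servings and 0.6765 servings → $1.59.
chickpeas + hummus with both targets exact would need a negative amount; discard.
whole-barley bread + hummus with both tight: 1.278 servings and 5.111 servings → $3.00.
Cheapest feasible corner: $1.59.

$1.59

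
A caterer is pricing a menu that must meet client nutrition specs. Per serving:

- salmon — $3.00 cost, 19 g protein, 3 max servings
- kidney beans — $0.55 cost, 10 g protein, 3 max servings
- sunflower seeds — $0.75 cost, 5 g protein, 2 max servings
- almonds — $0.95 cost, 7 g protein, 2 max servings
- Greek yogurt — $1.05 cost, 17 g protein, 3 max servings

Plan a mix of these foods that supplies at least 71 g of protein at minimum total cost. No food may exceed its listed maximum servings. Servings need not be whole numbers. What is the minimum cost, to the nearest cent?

Cost per g of protein: kidney beans $0.0550, Greek yogurt $0.0618, almonds $0.1357, sunflower seeds $0.1500, salmon $0.1579.
Take 3 servings of kidney beans: +30.0 g protein for $1.65 (total $1.65, still need 41.0 g).
Take 2.412 servings of Greek yogurt: +41.0 g protein for $2.53 (total $4.18, still need 0.0 g).
Filling from the cheapest source first is optimal under one linear minimum: $4.18.

$4.18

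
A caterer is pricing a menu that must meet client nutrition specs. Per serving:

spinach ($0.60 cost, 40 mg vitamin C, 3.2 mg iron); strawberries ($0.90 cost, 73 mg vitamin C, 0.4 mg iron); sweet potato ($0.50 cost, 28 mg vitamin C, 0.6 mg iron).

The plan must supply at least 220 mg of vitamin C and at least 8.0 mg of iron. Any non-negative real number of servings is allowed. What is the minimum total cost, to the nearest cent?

spinach only: max(220/40, 8.0/3.2) = 5.5 servings → $3.30.
strawberries only: max(220/73, 8.0/0.4) = 20 servings → $18.00.
sweet potato only: max(220/28, 8.0/0.6) = 13.33 servings → $6.67.
spinach + strawberries with both tight: 2.279 servings and 1.765 servings → $2.96.
spinach + sweet potato with both tight: 1.402 servings and 5.854 servings → $3.77.
strawberries + sweet potato: the both-tight solution has a negative serving — not a feasible corner.
The minimum over all feasible corners is $2.96.

$2.96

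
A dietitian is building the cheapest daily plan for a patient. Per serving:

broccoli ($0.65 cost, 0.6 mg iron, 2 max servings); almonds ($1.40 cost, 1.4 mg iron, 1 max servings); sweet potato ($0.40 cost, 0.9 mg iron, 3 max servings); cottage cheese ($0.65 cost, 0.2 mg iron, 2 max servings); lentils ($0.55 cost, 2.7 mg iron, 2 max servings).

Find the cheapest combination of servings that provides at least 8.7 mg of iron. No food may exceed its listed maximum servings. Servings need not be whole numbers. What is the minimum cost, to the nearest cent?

$2.90

Cost per mg of iron: lentils $0.2037, sweet potato $0.4444, almonds $1.0000, broccoli $1.0833, cottage cheese $3.2500.
Take 2 servings of lentils: +5.4 mg iron for $1.10 (total $1.10, still need 3.3 mg).
Take 3 servings of sweet potato: +2.7 mg iron for $1.20 (total $2.30, still need 0.6 mg).
Take 0.4286 servings of almonds: +0.6 mg iron for $0.60 (total $2.90, still need 0.0 mg).
Filling from the cheapest source first is optimal under one linear minimum: $2.90.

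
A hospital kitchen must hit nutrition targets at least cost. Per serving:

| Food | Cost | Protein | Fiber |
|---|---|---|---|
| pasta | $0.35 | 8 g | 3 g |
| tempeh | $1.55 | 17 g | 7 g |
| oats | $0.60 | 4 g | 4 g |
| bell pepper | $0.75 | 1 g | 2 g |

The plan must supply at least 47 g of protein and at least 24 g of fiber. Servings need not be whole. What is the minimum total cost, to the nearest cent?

Compare the cost at each extreme point of the feasible region.
pasta only: max(47/8, 24/3) = 8 servings → $2.80.
tempeh only: max(47/17, 24/7) = 3.429 servings → $5.31.
oats only: max(47/4, 24/4) = 11.75 servings → $7.05.
bell pepper only: max(47/1, 24/2) = 47 servings → $35.25.
pasta + tempeh: intersection lies outside the first quadrant.
pasta + oats with both tight: 4.6 servings and 2.55 servings → $3.14.
pasta + bell pepper with both tight: 5.385 servings and 3.923 servings → $4.83.
tempeh + oats with both tight: 2.3 servings and 1.975 servings → $4.75.
tempeh + bell pepper with both tight: 2.593 servings and 2.926 servings → $6.21.
oats + bell pepper: the both-tight solution has a negative serving — not a feasible corner.
So the least-cost plan costs $2.80.

$2.80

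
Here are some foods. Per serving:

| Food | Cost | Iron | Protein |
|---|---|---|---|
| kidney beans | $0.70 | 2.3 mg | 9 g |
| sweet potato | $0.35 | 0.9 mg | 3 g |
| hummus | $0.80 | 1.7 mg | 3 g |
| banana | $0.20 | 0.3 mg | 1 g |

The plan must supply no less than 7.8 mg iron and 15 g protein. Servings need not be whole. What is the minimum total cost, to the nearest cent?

A basic optimal solution has at most two foods positive. Try each food alone and each pair with both targets met exactly.
kidney beans only: max(7.8/2.3, 15/9) = 3.391 servings → $2.37.
sweet potato only: max(7.8/0.9, 15/3) = 8.667 servings → $3.03.
hummus only: max(7.8/1.7, 15/3) = 5 servings → $4.00.
banana only: max(7.8/0.3, 15/1) = 26 servings → $5.20.
kidney beans + sweet potato with both targets exact would need a negative amount; discard.
kidney beans + hummus with both tight: 0.25 servings and 4.25 servings → $3.58.
kidney beans + banana: intersection lies outside the first quadrant.
sweet potato + hummus with both tight: 0.875 servings and 4.125 servings → $3.61.
sweet potato + banana (both tight): parallel constraints — no distinct corner.
hummus + banana with both tight: 4.125 servings and 2.625 servings → $3.83.
Cheapest feasible corner: $2.37.

$2.37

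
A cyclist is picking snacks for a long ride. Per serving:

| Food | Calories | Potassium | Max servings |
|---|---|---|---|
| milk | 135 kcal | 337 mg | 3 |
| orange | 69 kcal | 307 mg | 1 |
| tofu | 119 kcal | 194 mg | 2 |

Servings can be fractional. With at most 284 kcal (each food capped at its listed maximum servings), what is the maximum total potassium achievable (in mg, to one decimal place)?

843.7 mg

Potassium per kcal: orange 4.449, milk 2.496, tofu 1.63.
Take 1 serving of orange: uses 69 kcal, +307.0 mg potassium (running total 307.0 mg).
Take 1.593 servings of milk: uses 215 kcal, +536.7 mg potassium (running total 843.7 mg).
Greedy by best ratio exhausts the calories allowance optimally: 843.7 mg.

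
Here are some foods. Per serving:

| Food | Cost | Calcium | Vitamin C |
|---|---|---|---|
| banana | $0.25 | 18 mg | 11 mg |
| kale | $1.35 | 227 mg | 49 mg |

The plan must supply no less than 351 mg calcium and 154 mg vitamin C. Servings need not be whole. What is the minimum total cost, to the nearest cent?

Check every corner: each single food scaled to meet both minima, and each pair solved so both constraints bind.
banana only: max(351/18, 154/11) = 19.5 servings → $4.88.
kale only: max(351/227, 154/49) = 3.143 servings → $4.24.
banana + kale with both tight: 11 servings and 0.6743 servings → $3.66.
So the least-cost plan costs $3.66.

$3.66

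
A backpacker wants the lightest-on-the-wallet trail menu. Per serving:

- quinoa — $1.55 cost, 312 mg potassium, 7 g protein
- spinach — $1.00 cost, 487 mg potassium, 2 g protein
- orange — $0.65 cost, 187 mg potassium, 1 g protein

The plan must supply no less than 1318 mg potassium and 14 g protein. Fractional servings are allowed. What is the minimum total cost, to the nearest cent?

$4.07

With two linear requirements the optimum uses one or two foods; enumerate the corners.
quinoa only: max(1318/312, 14/7) = 4.224 servings → $6.55.
spinach only: max(1318/487, 14/2) = 7 servings → $7.00.
orange only: max(1318/187, 14/1) = 14 servings → $9.10.
quinoa + spinach with both tight: 1.502 servings and 1.744 servings → $4.07.
quinoa + orange with both tight: 1.304 servings and 4.873 servings → $5.19.
spinach + orange: intersection lies outside the first quadrant.
The minimum over all feasible corners is $4.07.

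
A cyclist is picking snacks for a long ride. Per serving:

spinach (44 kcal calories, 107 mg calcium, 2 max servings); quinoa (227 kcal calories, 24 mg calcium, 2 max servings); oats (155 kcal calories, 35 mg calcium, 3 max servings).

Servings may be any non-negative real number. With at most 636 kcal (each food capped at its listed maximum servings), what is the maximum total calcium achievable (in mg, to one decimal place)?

Calcium per kcal: spinach 2.432, oats 0.2258, quinoa 0.1057.
Take 2 servings of spinach: uses 88 kcal, +214.0 mg calcium (running total 214.0 mg).
Take 3 servings of oats: uses 465 kcal, +105.0 mg calcium (running total 319.0 mg).
Take 0.3656 servings of quinoa: uses 83 kcal, +8.8 mg calcium (running total 327.8 mg).
Greedy by best ratio exhausts the calories allowance optimally: 327.8 mg.

327.8 mg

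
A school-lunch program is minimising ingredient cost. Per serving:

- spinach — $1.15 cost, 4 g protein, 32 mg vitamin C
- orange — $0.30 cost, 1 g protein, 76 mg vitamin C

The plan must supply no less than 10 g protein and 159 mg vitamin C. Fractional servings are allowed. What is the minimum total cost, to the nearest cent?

$2.89

spinach only: max(10/4, 159/32) = 4.969 servings → $5.71.
orange only: max(10/1, 159/76) = 10 servings → $3.00.
spinach + orange with both tight: 2.21 servings and 1.162 servings → $2.89.
The minimum over all feasible corners is $2.89.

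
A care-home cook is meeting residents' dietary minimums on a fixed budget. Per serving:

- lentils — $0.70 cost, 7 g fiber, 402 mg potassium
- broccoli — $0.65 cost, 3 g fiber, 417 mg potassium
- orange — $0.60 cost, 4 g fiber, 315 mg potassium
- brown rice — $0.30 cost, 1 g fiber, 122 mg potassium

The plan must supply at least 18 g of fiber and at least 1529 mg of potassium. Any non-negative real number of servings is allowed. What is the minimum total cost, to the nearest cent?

An LP optimum is at a vertex; with two nutrient constraints at most two foods are used. Check each candidate.
lentils only: max(18/7, 1529/402) = 3.803 servings → $2.66.
broccoli only: max(18/3, 1529/417) = 6 servings → $3.90.
orange only: max(18/4, 1529/315) = 4.854 servings → $2.91.
brown rice only: max(18/1, 1529/122) = 18 servings → $5.40.
lentils + broccoli with both tight: 1.704 servings and 2.024 servings → $2.51.
lentils + orange: the both-tight solution has a negative serving — not a feasible corner.
lentils + brown rice with both tight: 1.476 servings and 7.67 servings → $3.33.
broccoli + orange with both tight: 0.6169 servings and 4.037 servings → $2.82.
broccoli + brown rice: intersection lies outside the first quadrant.
orange + brown rice with both tight: 3.855 servings and 2.578 servings → $3.09.
So the least-cost plan costs $2.51.

$2.51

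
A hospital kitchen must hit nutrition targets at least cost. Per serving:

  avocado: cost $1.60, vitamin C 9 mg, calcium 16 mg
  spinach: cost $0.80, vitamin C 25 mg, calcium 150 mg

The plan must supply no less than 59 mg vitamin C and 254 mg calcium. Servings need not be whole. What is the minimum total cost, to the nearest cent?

For a min-cost LP with two ≥-constraints, a basic feasible solution has at most two positive variables.
avocado only: max(59/9, 254/16) = 15.88 servings → $25.40.
spinach only: max(59/25, 254/150) = 2.36 servings → $1.89.
avocado + spinach with both tight: 2.632 servings and 1.413 servings → $5.34.
Cheapest feasible corner: $1.89.

$1.89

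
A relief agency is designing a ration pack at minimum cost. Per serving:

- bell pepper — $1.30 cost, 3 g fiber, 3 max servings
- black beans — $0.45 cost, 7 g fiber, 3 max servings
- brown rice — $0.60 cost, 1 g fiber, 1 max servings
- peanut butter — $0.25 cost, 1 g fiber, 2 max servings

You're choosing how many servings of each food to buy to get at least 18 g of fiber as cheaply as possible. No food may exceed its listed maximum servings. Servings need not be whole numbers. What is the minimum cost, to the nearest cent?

Cost per g of fiber: black beans $0.0643, peanut butter $0.2500, bell pepper $0.4333, brown rice $0.6000.
Take 2.571 servings of black beans: +18.0 g fiber for $1.16 (total $1.16, still need 0.0 g).
Filling from the cheapest source first is optimal under one linear minimum: $1.16.

$1.16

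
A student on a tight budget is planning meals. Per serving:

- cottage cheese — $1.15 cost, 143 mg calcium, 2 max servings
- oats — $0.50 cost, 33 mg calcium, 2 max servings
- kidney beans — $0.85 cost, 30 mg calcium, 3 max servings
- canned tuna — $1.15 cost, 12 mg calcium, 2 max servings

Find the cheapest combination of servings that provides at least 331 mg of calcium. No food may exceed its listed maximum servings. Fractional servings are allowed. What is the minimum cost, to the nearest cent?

$2.98

Cost per mg of calcium: cottage cheese $0.0080, oats $0.0152, kidney beans $0.0283, canned tuna $0.0958.
Take 2 servings of cottage cheese: +286.0 mg calcium for $2.30 (total $2.30, still need 45.0 mg).
Take 1.364 servings of oats: +45.0 mg calcium for $0.68 (total $2.98, still need 0.0 mg).
Filling from the cheapest source first is optimal under one linear minimum: $2.98.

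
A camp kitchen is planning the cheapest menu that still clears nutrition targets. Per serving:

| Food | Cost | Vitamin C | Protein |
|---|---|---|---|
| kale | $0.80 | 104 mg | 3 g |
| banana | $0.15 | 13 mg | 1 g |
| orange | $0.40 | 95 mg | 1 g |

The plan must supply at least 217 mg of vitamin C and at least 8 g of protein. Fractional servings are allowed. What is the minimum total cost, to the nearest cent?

$1.54

A basic optimal solution has at most two foods positive. Try each food alone and each pair with both targets met exactly.
kale only: max(217/104, 8/3) = 2.667 servings → $2.13.
banana only: max(217/13, 8/1) = 16.69 servings → $2.50.
orange only: max(217/95, 8/1) = 8 servings → $3.20.
kale + banana with both tight: 1.738 servings and 2.785 servings → $1.81.
kale + orange: intersection lies outside the first quadrant.
banana + orange with both tight: 6.622 servings and 1.378 servings → $1.54.
Cheapest feasible corner: $1.54.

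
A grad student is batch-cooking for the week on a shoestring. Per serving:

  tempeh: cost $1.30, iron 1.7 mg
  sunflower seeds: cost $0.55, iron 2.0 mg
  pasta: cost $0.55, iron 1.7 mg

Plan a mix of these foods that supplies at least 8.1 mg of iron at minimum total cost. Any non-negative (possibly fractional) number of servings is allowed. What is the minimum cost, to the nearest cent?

$2.23

Cost per mg of iron: sunflower seeds $0.2750, pasta $0.3235, tempeh $0.7647.
With no serving limits, use only sunflower seeds: 8.1 mg / 2.0 mg = 4.05 servings × $0.55 = $2.23.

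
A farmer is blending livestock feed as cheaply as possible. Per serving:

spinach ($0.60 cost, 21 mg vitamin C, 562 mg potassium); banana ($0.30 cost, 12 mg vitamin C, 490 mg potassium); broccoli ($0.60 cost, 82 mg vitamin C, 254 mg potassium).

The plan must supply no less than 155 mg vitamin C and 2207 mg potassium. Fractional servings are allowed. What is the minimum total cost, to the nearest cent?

$1.94

spinach only: max(155/21, 2207/562) = 7.381 servings → $4.43.
banana only: max(155/12, 2207/490) = 12.92 servings → $3.88.
broccoli only: max(155/82, 2207/254) = 8.689 servings → $5.21.
spinach + banana: intersection lies outside the first quadrant.
spinach + broccoli with both tight: 3.475 servings and 1 servings → $2.69.
banana + broccoli with both tight: 3.814 servings and 1.332 servings → $1.94.
The minimum over all feasible corners is $1.94.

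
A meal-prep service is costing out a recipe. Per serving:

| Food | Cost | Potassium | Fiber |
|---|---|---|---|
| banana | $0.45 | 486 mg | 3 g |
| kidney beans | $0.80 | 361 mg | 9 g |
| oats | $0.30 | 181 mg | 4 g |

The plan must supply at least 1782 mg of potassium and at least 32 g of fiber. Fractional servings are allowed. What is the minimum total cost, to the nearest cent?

Minimising a linear cost over {potassium ≥ 1782, fiber ≥ 32, servings ≥ 0} — the optimum is at a vertex, using one or two foods.
banana only: max(1782/486, 32/3) = 10.67 servings → $4.80.
kidney beans only: max(1782/361, 32/9) = 4.936 servings → $3.95.
oats only: max(1782/181, 32/4) = 9.845 servings → $2.95.
banana + kidney beans with both tight: 1.363 servings and 3.101 servings → $3.09.
banana + oats with both tight: 0.9536 servings and 7.285 servings → $2.61.
kidney beans + oats with both targets exact would need a negative amount; discard.
The minimum over all feasible corners is $2.61.

$2.61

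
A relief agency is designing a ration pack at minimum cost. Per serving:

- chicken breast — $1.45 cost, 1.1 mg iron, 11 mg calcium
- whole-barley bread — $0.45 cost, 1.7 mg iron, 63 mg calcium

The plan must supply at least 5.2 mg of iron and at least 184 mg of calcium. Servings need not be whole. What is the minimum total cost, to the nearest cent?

$1.38

Compare the cost at each extreme point of the feasible region.
chicken breast only: max(5.2/1.1, 184/11) = 16.73 servings → $24.25.
whole-barley bread only: max(5.2/1.7, 184/63) = 3.059 servings → $1.38.
chicken breast + whole-barley bread with both tight: 0.2925 servings and 2.87 servings → $1.72.
The minimum over all feasible corners is $1.38.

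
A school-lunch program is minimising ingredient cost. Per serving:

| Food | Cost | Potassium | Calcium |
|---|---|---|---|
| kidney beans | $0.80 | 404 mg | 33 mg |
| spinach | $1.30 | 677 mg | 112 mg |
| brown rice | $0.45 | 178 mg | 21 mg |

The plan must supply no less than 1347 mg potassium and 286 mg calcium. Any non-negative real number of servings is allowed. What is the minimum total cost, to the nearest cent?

$3.32

This is a tiny linear program; its minimum lies at a vertex of the feasible set. List the vertices and price them.
kidney beans only: max(1347/404, 286/33) = 8.667 servings → $6.93.
spinach only: max(1347/677, 286/112) = 2.554 servings → $3.32.
brown rice only: max(1347/178, 286/21) = 13.62 servings → $6.13.
kidney beans + spinach: intersection lies outside the first quadrant.
kidney beans + brown rice: intersection lies outside the first quadrant.
spinach + brown rice: the both-tight solution has a negative serving — not a feasible corner.
So the least-cost plan costs $3.32.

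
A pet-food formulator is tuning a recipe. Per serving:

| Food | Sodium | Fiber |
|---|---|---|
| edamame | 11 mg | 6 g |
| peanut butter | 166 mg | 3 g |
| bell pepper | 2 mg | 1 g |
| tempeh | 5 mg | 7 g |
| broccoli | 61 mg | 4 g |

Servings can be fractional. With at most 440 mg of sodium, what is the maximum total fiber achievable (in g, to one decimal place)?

Fiber per mg sodium: tempeh 1.4, edamame 0.5455, bell pepper 0.5, broccoli 0.06557, peanut butter 0.01807.
With no serving limits, spend the whole sodium allowance on tempeh: 440 mg / 5 mg × 7 g = 616.0 g.

616.0 g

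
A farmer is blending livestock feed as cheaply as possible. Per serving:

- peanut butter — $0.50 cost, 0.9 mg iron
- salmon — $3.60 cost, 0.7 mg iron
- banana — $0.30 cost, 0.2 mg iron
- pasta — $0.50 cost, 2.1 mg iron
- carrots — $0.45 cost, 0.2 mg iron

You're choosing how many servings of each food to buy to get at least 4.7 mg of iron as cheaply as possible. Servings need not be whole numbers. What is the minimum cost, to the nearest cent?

Cost per mg of iron: pasta $0.2381, peanut butter $0.5556, banana $1.5000, carrots $2.2500, salmon $5.1429.
With no serving limits, use only pasta: 4.7 mg / 2.1 mg = 2.238 servings × $0.50 = $1.12.

$1.12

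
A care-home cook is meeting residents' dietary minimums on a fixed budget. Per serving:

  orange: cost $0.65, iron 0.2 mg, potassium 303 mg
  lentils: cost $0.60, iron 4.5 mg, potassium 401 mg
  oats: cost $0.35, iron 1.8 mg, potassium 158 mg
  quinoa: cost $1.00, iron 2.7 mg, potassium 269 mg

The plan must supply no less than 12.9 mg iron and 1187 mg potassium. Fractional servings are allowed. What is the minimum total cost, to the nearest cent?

Check every corner: each single food scaled to meet both minima, and each pair solved so both constraints bind.
orange only: max(12.9/0.2, 1187/303) = 64.5 servings → $41.92.
lentils only: max(12.9/4.5, 1187/401) = 2.96 servings → $1.78.
oats only: max(12.9/1.8, 1187/158) = 7.513 servings → $2.63.
quinoa only: max(12.9/2.7, 1187/269) = 4.778 servings → $4.78.
orange + lentils with both tight: 0.1314 servings and 2.861 servings → $1.80.
orange + oats with both tight: 0.1915 servings and 7.145 servings → $2.63.
orange + quinoa with both targets exact would need a negative amount; discard.
lentils + oats with both targets exact would need a negative amount; discard.
lentils + quinoa with both tight: 2.075 servings and 1.319 servings → $2.56.
oats + quinoa with both tight: 4.604 servings and 1.708 servings → $3.32.
Cheapest feasible corner: $1.78.

$1.78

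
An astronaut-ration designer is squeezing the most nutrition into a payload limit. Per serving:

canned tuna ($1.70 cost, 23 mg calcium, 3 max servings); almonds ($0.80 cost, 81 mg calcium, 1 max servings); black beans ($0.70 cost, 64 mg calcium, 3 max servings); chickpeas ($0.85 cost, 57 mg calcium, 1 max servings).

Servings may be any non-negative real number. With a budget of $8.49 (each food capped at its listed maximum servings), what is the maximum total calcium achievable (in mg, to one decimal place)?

Calcium per dollar: almonds 101.2, black beans 91.43, chickpeas 67.06, canned tuna 13.53.
Take 1 serving of almonds: spends $0.80, +81.0 mg calcium (running total 81.0 mg).
Take 3 servings of black beans: spends $2.10, +192.0 mg calcium (running total 273.0 mg).
Take 1 serving of chickpeas: spends $0.85, +57.0 mg calcium (running total 330.0 mg).
Take 2.788 servings of canned tuna: spends $4.74, +64.1 mg calcium (running total 394.1 mg).
Greedy by best ratio exhausts the cost allowance optimally: 394.1 mg.

394.1 mg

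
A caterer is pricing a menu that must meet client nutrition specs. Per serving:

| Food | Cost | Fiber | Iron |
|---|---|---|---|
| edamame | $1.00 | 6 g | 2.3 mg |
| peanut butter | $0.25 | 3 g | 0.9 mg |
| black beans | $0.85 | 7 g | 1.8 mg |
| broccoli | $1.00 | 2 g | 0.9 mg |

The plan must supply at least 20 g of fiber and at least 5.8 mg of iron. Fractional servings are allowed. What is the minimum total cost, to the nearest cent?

$1.67

Check every corner: each single food scaled to meet both minima, and each pair solved so both constraints bind.
edamame only: max(20/6, 5.8/2.3) = 3.333 servings → $3.33.
peanut butter only: max(20/3, 5.8/0.9) = 6.667 servings → $1.67.
black beans only: max(20/7, 5.8/1.8) = 3.222 servings → $2.74.
broccoli only: max(20/2, 5.8/0.9) = 10 servings → $10.00.
edamame + peanut butter: the both-tight solution has a negative serving — not a feasible corner.
edamame + black beans with both tight: 0.8679 servings and 2.113 servings → $2.66.
edamame + broccoli with both targets exact would need a negative amount; discard.
peanut butter + black beans with both tight: 5.111 servings and 0.6667 servings → $1.84.
peanut butter + broccoli: the both-tight solution has a negative serving — not a feasible corner.
black beans + broccoli with both tight: 2.37 servings and 1.704 servings → $3.72.
The minimum over all feasible corners is $1.67.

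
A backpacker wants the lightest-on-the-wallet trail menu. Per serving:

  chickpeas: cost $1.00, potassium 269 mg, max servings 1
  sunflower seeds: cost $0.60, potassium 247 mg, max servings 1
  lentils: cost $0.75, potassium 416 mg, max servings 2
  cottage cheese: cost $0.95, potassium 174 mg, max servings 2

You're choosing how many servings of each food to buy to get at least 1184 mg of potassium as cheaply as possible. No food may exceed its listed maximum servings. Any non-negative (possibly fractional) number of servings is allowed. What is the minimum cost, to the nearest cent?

Cost per mg of potassium: lentils $0.0018, sunflower seeds $0.0024, chickpeas $0.0037, cottage cheese $0.0055.
Take 2 servings of lentils: +832.0 mg potassium for $1.50 (total $1.50, still need 352.0 mg).
Take 1 serving of sunflower seeds: +247.0 mg potassium for $0.60 (total $2.10, still need 105.0 mg).
Take 0.3903 servings of chickpeas: +105.0 mg potassium for $0.39 (total $2.49, still need 0.0 mg).
Greedy by cheapest-per-mg is optimal for a single linear constraint, so the minimum cost is $2.49.

$2.49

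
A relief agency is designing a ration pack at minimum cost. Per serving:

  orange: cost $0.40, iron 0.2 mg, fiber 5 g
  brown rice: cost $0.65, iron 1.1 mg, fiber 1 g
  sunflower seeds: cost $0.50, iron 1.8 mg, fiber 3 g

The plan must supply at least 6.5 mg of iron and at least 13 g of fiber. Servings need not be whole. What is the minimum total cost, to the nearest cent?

$1.97

Compare the cost at each extreme point of the feasible region.
orange only: max(6.5/0.2, 13/5) = 32.5 servings → $13.00.
brown rice only: max(6.5/1.1, 13/1) = 13 servings → $8.45.
sunflower seeds only: max(6.5/1.8, 13/3) = 4.333 servings → $2.17.
orange + brown rice with both tight: 1.472 servings and 5.642 servings → $4.26.
orange + sunflower seeds with both tight: 0.4643 servings and 3.56 servings → $1.97.
brown rice + sunflower seeds with both targets exact would need a negative amount; discard.
So the least-cost plan costs $1.97.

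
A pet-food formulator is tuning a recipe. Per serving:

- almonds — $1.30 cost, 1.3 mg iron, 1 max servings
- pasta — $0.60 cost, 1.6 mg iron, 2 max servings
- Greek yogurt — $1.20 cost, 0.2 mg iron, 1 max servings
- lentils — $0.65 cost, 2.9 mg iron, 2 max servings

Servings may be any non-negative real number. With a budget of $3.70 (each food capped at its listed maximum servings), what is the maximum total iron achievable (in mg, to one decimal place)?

Iron per dollar: lentils 4.462, pasta 2.667, almonds 1, Greek yogurt 0.1667.
Take 2 servings of lentils: spends $1.30, +5.8 mg iron (running total 5.8 mg).
Take 2 servings of pasta: spends $1.20, +3.2 mg iron (running total 9.0 mg).
Take 0.9231 servings of almonds: spends $1.20, +1.2 mg iron (running total 10.2 mg).
Greedy by best ratio exhausts the cost allowance optimally: 10.2 mg.

10.2 mg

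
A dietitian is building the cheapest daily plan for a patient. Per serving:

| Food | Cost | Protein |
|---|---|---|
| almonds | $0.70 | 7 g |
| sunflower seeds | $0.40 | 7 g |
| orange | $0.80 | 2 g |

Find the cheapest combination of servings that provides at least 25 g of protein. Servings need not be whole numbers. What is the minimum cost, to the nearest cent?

$1.43

Cost per g of protein: sunflower seeds $0.0571, almonds $0.1000, orange $0.4000.
With no serving limits, use only sunflower seeds: 25 g / 7 g = 3.571 servings × $0.40 = $1.43.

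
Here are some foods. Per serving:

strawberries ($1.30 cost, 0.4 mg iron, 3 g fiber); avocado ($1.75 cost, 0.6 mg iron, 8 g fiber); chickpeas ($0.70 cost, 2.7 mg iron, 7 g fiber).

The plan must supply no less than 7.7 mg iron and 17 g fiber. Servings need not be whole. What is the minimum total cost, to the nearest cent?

At the optimum either one food covers both requirements or two foods hit both targets exactly; no other combination can be cheaper.
strawberries only: max(7.7/0.4, 17/3) = 19.25 servings → $25.02.
avocado only: max(7.7/0.6, 17/8) = 12.83 servings → $22.46.
chickpeas only: max(7.7/2.7, 17/7) = 2.852 servings → $2.00.
strawberries + avocado: intersection lies outside the first quadrant.
strawberries + chickpeas: intersection lies outside the first quadrant.
avocado + chickpeas: the both-tight solution has a negative serving — not a feasible corner.
The minimum over all feasible corners is $2.00.

$2.00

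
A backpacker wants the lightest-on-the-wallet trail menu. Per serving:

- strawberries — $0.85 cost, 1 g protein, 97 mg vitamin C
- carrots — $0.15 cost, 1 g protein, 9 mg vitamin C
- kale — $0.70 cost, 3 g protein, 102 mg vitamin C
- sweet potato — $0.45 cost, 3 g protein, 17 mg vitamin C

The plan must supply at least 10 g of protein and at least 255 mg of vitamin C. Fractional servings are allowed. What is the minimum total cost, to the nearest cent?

$2.05

Compare the cost at each extreme point of the feasible region.
strawberries only: max(10/1, 255/97) = 10 servings → $8.50.
carrots only: max(10/1, 255/9) = 28.33 servings → $4.25.
kale only: max(10/3, 255/102) = 3.333 servings → $2.33.
sweet potato only: max(10/3, 255/17) = 15 servings → $6.75.
strawberries + carrots with both tight: 1.875 servings and 8.125 servings → $2.81.
strawberries + kale with both targets exact would need a negative amount; discard.
strawberries + sweet potato with both tight: 2.172 servings and 2.609 servings → $3.02.
carrots + kale with both tight: 3.4 servings and 2.2 servings → $2.05.
carrots + sweet potato with both targets exact would need a negative amount; discard.
kale + sweet potato with both tight: 2.333 servings and 1 serving → $2.08.
So the least-cost plan costs $2.05.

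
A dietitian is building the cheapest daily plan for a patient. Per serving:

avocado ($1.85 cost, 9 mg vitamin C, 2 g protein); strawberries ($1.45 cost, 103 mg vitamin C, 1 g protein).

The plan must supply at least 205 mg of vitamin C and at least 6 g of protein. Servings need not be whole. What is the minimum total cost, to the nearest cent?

$6.50

This is a tiny linear program; its minimum lies at a vertex of the feasible set. List the vertices and price them.
avocado only: max(205/9, 6/2) = 22.78 servings → $42.14.
strawberries only: max(205/103, 6/1) = 6 servings → $8.70.
avocado + strawberries with both tight: 2.096 servings and 1.807 servings → $6.50.
So the least-cost plan costs $6.50.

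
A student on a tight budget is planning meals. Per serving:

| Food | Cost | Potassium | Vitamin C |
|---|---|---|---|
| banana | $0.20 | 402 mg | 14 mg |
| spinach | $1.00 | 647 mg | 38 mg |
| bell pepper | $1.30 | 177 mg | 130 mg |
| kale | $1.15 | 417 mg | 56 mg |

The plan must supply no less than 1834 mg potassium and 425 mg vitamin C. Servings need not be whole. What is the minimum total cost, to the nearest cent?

$4.45

This is a tiny linear program; its minimum lies at a vertex of the feasible set. List the vertices and price them.
banana only: max(1834/402, 425/14) = 30.36 servings → $6.07.
spinach only: max(1834/647, 425/38) = 11.18 servings → $11.18.
bell pepper only: max(1834/177, 425/130) = 10.36 servings → $13.47.
kale only: max(1834/417, 425/56) = 7.589 servings → $8.73.
banana + spinach: the both-tight solution has a negative serving — not a feasible corner.
banana + bell pepper with both tight: 3.278 servings and 2.916 servings → $4.45.
banana + kale with both targets exact would need a negative amount; discard.
spinach + bell pepper with both tight: 2.109 servings and 2.653 servings → $5.56.
spinach + kale with both targets exact would need a negative amount; discard.
bell pepper + kale with both tight: 1.682 servings and 3.684 servings → $6.42.
The minimum over all feasible corners is $4.45.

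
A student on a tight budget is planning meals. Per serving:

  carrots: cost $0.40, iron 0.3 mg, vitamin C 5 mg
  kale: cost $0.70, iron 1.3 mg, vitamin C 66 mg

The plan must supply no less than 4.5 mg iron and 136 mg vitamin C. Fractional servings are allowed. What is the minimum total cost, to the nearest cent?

$2.42

The cheapest plan sits at a corner of the feasible region — with two constraints it uses at most two foods.
carrots only: max(4.5/0.3, 136/5) = 27.2 servings → $10.88.
kale only: max(4.5/1.3, 136/66) = 3.462 servings → $2.42.
carrots + kale with both tight: 9.038 servings and 1.376 servings → $4.58.
Cheapest feasible corner: $2.42.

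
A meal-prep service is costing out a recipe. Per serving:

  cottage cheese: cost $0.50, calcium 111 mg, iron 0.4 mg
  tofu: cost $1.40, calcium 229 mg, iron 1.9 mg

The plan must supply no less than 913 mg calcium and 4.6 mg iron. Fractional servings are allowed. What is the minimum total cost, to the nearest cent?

Check every corner: each single food scaled to meet both minima, and each pair solved so both constraints bind.
cottage cheese only: max(913/111, 4.6/0.4) = 11.5 servings → $5.75.
tofu only: max(913/229, 4.6/1.9) = 3.987 servings → $5.58.
cottage cheese + tofu with both tight: 5.711 servings and 1.219 servings → $4.56.
So the least-cost plan costs $4.56.

$4.56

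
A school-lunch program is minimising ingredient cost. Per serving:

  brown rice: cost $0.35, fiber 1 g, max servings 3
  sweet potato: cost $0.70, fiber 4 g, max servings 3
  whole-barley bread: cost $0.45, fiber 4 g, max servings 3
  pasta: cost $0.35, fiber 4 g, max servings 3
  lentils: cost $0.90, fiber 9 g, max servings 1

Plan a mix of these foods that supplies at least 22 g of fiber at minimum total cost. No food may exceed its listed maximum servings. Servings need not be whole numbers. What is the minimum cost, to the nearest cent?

Cost per g of fiber: pasta $0.0875, lentils $0.1000, whole-barley bread $0.1125, sweet potato $0.1750, brown rice $0.3500.
Take 3 servings of pasta: +12.0 g fiber for $1.05 (total $1.05, still need 10.0 g).
Take 1 serving of lentils: +9.0 g fiber for $0.90 (total $1.95, still need 1.0 g).
Take 0.25 servings of whole-barley bread: +1.0 g fiber for $0.11 (total $2.06, still need 0.0 g).
Filling from the cheapest source first is optimal under one linear minimum: $2.06.

$2.06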